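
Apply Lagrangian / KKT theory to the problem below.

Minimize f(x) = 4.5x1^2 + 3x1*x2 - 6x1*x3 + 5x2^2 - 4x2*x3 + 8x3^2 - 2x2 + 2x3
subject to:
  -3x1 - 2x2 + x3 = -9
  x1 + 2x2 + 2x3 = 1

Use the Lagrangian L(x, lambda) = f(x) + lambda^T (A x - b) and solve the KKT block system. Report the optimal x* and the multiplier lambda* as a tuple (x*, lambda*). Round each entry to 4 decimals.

Form the Lagrangian:
  L(x, lambda) = (1/2) x^T Q x + c^T x + lambda^T (A x - b)
Stationarity (grad_x L = 0): Q x + c + A^T lambda = 0.
Primal feasibility: A x = b.

This gives the KKT block system:
  [ Q   A^T ] [ x     ]   [-c ]
  [ A    0  ] [ lambda ] = [ b ]

Solving the linear system:
  x*      = (2.7268, -0.0146, -0.8488)
  lambda* = (12.4377, 7.7228)
  f(x*)   = 51.2739

x* = (2.7268, -0.0146, -0.8488), lambda* = (12.4377, 7.7228)


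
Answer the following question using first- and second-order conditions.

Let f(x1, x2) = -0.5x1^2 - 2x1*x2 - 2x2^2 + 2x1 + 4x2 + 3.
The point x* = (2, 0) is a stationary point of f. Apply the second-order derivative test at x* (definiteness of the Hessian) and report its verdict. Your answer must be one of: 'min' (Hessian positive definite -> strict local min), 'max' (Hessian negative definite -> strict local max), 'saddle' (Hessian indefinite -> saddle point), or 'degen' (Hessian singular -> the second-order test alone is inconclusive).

Compute the Hessian H = grad^2 f:
  H = [[-1, -2], [-2, -4]]
Verify stationarity: grad f(x*) = H x* + g = (0, 0).
Eigenvalues of H: -5, 0.
H has a zero eigenvalue (singular; negative semidefinite but not definite), so H is neither positive definite, negative definite, nor indefinite. The second-order test alone is inconclusive -> degen.
(Indeed, f is constant along the null direction of H through x*, so x* is not a strict local extremum.)

degen


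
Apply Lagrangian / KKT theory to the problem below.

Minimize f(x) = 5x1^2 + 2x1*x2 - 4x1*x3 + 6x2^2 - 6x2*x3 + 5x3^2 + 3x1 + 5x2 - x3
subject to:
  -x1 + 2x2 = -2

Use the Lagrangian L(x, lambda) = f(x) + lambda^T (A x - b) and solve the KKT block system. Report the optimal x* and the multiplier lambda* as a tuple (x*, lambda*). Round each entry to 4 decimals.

Form the Lagrangian:
  L(x, lambda) = (1/2) x^T Q x + c^T x + lambda^T (A x - b)
Stationarity (grad_x L = 0): Q x + c + A^T lambda = 0.
Primal feasibility: A x = b.

This gives the KKT block system:
  [ Q   A^T ] [ x     ]   [-c ]
  [ A    0  ] [ lambda ] = [ b ]

Solving the linear system:
  x*      = (-0.099, -1.0495, -0.5693)
  lambda* = (2.1881)
  f(x*)   = -0.2995

x* = (-0.099, -1.0495, -0.5693), lambda* = (2.1881)


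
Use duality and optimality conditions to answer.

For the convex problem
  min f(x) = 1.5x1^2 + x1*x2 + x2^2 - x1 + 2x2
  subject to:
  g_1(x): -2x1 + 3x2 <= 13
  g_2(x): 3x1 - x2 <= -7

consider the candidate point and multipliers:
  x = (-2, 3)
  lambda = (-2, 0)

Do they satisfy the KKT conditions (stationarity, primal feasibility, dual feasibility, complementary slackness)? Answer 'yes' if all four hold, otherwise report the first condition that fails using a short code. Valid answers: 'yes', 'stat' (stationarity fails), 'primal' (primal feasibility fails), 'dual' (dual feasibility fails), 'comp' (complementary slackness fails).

Gradient of f: grad f(x) = Q x + c = (-4, 6)
Constraint values g_i(x) = a_i^T x - b_i:
  g_1((-2, 3)) = 0
  g_2((-2, 3)) = -2
Stationarity residual: grad f(x) + sum_i lambda_i a_i = (0, 0)
  -> stationarity OK
Primal feasibility (all g_i <= 0): OK
Dual feasibility (all lambda_i >= 0): FAILS
Complementary slackness (lambda_i * g_i(x) = 0 for all i): OK

Verdict: the first failing condition is dual_feasibility -> dual.

dual


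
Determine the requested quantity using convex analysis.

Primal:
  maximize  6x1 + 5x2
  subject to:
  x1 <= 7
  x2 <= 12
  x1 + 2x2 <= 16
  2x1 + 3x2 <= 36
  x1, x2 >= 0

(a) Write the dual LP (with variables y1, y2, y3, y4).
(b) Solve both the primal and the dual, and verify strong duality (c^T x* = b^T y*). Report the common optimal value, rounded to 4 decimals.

The standard primal-dual pair for 'max c^T x s.t. A x <= b, x >= 0' is:
  Dual:  min b^T y  s.t.  A^T y >= c,  y >= 0.

So the dual LP is:
  minimize  7y1 + 12y2 + 16y3 + 36y4
  subject to:
    y1 + y3 + 2y4 >= 6
    y2 + 2y3 + 3y4 >= 5
    y1, y2, y3, y4 >= 0

Solving the primal: x* = (7, 4.5).
  primal value c^T x* = 64.5.
Solving the dual: y* = (3.5, 0, 2.5, 0).
  dual value b^T y* = 64.5.
Strong duality: c^T x* = b^T y*. Confirmed.

64.5


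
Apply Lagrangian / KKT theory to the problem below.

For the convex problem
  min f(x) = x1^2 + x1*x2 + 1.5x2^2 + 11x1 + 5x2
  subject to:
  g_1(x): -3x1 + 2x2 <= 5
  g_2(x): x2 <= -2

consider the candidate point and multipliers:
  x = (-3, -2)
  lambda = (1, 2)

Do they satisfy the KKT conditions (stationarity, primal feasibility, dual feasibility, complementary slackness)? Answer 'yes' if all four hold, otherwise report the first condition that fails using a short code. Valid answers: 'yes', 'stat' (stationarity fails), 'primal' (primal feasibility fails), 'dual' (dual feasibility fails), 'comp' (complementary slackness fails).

Gradient of f: grad f(x) = Q x + c = (3, -4)
Constraint values g_i(x) = a_i^T x - b_i:
  g_1((-3, -2)) = 0
  g_2((-3, -2)) = 0
Stationarity residual: grad f(x) + sum_i lambda_i a_i = (0, 0)
  -> stationarity OK
Primal feasibility (all g_i <= 0): OK
Dual feasibility (all lambda_i >= 0): OK
Complementary slackness (lambda_i * g_i(x) = 0 for all i): OK

Verdict: yes, KKT holds.

yes


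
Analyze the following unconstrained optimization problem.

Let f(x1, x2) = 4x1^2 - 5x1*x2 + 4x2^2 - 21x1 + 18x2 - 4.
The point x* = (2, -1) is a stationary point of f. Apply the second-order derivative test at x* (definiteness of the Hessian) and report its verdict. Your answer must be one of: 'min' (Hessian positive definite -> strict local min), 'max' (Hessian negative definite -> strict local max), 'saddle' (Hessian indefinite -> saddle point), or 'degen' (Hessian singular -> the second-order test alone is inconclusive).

Compute the Hessian H = grad^2 f:
  H = [[8, -5], [-5, 8]]
Verify stationarity: grad f(x*) = H x* + g = (0, 0).
Eigenvalues of H: 3, 13.
Both eigenvalues > 0, so H is positive definite -> x* is a strict local min.

min


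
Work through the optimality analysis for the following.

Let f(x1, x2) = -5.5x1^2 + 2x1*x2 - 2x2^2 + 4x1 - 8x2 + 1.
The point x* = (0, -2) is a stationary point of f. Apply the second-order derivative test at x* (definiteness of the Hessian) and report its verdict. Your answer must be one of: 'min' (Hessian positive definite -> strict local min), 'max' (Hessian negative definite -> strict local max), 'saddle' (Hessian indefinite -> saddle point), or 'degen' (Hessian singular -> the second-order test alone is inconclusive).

Compute the Hessian H = grad^2 f:
  H = [[-11, 2], [2, -4]]
Verify stationarity: grad f(x*) = H x* + g = (0, 0).
Eigenvalues of H: -11.5311, -3.4689.
Both eigenvalues < 0, so H is negative definite -> x* is a strict local max.

max


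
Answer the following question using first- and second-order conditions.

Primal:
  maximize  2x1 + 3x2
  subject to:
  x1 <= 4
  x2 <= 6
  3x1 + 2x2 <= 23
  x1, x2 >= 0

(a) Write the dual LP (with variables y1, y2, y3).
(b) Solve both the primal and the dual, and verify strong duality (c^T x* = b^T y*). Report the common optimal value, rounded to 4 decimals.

The standard primal-dual pair for 'max c^T x s.t. A x <= b, x >= 0' is:
  Dual:  min b^T y  s.t.  A^T y >= c,  y >= 0.

So the dual LP is:
  minimize  4y1 + 6y2 + 23y3
  subject to:
    y1 + 3y3 >= 2
    y2 + 2y3 >= 3
    y1, y2, y3 >= 0

Solving the primal: x* = (3.6667, 6).
  primal value c^T x* = 25.3333.
Solving the dual: y* = (0, 1.6667, 0.6667).
  dual value b^T y* = 25.3333.
Strong duality: c^T x* = b^T y*. Confirmed.

25.3333


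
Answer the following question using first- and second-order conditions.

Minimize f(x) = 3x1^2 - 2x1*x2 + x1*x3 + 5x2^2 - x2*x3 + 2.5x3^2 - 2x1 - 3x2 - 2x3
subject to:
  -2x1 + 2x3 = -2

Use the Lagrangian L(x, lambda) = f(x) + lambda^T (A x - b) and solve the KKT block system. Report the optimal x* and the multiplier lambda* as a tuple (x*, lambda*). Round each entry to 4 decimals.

Form the Lagrangian:
  L(x, lambda) = (1/2) x^T Q x + c^T x + lambda^T (A x - b)
Stationarity (grad_x L = 0): Q x + c + A^T lambda = 0.
Primal feasibility: A x = b.

This gives the KKT block system:
  [ Q   A^T ] [ x     ]   [-c ]
  [ A    0  ] [ lambda ] = [ b ]

Solving the linear system:
  x*      = (0.876, 0.4628, -0.124)
  lambda* = (1.1033)
  f(x*)   = -0.343

x* = (0.876, 0.4628, -0.124), lambda* = (1.1033)


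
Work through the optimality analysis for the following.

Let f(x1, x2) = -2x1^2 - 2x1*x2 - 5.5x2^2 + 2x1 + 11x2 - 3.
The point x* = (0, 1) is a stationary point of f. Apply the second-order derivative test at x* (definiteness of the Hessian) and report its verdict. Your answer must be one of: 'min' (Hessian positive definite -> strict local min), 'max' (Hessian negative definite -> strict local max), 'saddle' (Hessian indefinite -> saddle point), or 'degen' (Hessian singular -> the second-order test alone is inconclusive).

Compute the Hessian H = grad^2 f:
  H = [[-4, -2], [-2, -11]]
Verify stationarity: grad f(x*) = H x* + g = (0, 0).
Eigenvalues of H: -11.5311, -3.4689.
Both eigenvalues < 0, so H is negative definite -> x* is a strict local max.

max


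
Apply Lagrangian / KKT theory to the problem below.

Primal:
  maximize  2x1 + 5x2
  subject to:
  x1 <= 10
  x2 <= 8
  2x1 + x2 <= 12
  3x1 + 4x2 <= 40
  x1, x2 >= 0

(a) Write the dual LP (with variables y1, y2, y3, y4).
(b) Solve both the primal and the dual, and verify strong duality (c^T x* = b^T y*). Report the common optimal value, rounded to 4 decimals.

The standard primal-dual pair for 'max c^T x s.t. A x <= b, x >= 0' is:
  Dual:  min b^T y  s.t.  A^T y >= c,  y >= 0.

So the dual LP is:
  minimize  10y1 + 8y2 + 12y3 + 40y4
  subject to:
    y1 + 2y3 + 3y4 >= 2
    y2 + y3 + 4y4 >= 5
    y1, y2, y3, y4 >= 0

Solving the primal: x* = (2, 8).
  primal value c^T x* = 44.
Solving the dual: y* = (0, 4, 1, 0).
  dual value b^T y* = 44.
Strong duality: c^T x* = b^T y*. Confirmed.

44


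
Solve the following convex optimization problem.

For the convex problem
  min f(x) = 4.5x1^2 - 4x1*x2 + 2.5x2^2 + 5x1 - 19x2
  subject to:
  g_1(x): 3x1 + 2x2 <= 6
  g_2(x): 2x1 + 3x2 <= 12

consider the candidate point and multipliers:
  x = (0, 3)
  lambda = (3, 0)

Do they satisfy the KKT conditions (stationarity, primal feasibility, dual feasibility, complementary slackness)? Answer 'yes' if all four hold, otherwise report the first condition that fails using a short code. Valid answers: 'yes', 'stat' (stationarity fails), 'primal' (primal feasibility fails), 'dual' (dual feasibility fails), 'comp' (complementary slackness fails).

Gradient of f: grad f(x) = Q x + c = (-7, -4)
Constraint values g_i(x) = a_i^T x - b_i:
  g_1((0, 3)) = 0
  g_2((0, 3)) = -3
Stationarity residual: grad f(x) + sum_i lambda_i a_i = (2, 2)
  -> stationarity FAILS
Primal feasibility (all g_i <= 0): OK
Dual feasibility (all lambda_i >= 0): OK
Complementary slackness (lambda_i * g_i(x) = 0 for all i): OK

Verdict: the first failing condition is stationarity -> stat.

stat


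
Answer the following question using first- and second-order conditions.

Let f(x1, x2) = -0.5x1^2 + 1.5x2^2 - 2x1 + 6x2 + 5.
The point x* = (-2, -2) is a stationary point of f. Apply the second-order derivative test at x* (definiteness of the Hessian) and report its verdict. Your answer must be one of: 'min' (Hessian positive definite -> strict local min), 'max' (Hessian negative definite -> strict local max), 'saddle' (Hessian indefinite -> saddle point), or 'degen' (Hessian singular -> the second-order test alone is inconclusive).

Compute the Hessian H = grad^2 f:
  H = [[-1, 0], [0, 3]]
Verify stationarity: grad f(x*) = H x* + g = (0, 0).
Eigenvalues of H: -1, 3.
Eigenvalues have mixed signs, so H is indefinite -> x* is a saddle point.

saddle


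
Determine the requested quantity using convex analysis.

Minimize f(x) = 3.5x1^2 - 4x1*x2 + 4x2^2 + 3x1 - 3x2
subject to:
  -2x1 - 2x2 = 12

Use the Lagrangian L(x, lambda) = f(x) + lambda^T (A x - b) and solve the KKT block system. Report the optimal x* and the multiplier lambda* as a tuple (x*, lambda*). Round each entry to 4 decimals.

Form the Lagrangian:
  L(x, lambda) = (1/2) x^T Q x + c^T x + lambda^T (A x - b)
Stationarity (grad_x L = 0): Q x + c + A^T lambda = 0.
Primal feasibility: A x = b.

This gives the KKT block system:
  [ Q   A^T ] [ x     ]   [-c ]
  [ A    0  ] [ lambda ] = [ b ]

Solving the linear system:
  x*      = (-3.3913, -2.6087)
  lambda* = (-5.1522)
  f(x*)   = 29.7391

x* = (-3.3913, -2.6087), lambda* = (-5.1522)


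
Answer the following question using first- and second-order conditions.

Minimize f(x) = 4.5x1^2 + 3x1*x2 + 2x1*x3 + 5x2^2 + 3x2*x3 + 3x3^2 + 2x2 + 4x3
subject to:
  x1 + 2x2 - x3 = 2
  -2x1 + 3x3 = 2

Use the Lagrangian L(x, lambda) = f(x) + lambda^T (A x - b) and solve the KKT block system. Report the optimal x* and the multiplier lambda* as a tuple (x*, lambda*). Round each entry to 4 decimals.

Form the Lagrangian:
  L(x, lambda) = (1/2) x^T Q x + c^T x + lambda^T (A x - b)
Stationarity (grad_x L = 0): Q x + c + A^T lambda = 0.
Primal feasibility: A x = b.

This gives the KKT block system:
  [ Q   A^T ] [ x     ]   [-c ]
  [ A    0  ] [ lambda ] = [ b ]

Solving the linear system:
  x*      = (-0.8069, 1.4678, 0.1288)
  lambda* = (-7.3219, -4.9614)
  f(x*)   = 14.0086

x* = (-0.8069, 1.4678, 0.1288), lambda* = (-7.3219, -4.9614)


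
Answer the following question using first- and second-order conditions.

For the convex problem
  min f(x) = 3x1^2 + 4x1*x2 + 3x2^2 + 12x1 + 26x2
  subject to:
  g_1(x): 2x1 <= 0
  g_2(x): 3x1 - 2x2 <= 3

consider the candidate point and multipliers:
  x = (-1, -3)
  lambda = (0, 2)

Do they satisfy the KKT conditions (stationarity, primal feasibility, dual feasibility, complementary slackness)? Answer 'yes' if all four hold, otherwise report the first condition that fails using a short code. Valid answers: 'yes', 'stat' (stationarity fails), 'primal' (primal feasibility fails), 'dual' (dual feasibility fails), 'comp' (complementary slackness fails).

Gradient of f: grad f(x) = Q x + c = (-6, 4)
Constraint values g_i(x) = a_i^T x - b_i:
  g_1((-1, -3)) = -2
  g_2((-1, -3)) = 0
Stationarity residual: grad f(x) + sum_i lambda_i a_i = (0, 0)
  -> stationarity OK
Primal feasibility (all g_i <= 0): OK
Dual feasibility (all lambda_i >= 0): OK
Complementary slackness (lambda_i * g_i(x) = 0 for all i): OK

Verdict: yes, KKT holds.

yes


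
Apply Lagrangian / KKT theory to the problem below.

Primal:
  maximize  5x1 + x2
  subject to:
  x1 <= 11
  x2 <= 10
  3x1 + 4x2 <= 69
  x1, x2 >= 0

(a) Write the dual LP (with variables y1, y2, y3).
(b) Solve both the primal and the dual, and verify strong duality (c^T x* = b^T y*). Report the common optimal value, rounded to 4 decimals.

The standard primal-dual pair for 'max c^T x s.t. A x <= b, x >= 0' is:
  Dual:  min b^T y  s.t.  A^T y >= c,  y >= 0.

So the dual LP is:
  minimize  11y1 + 10y2 + 69y3
  subject to:
    y1 + 3y3 >= 5
    y2 + 4y3 >= 1
    y1, y2, y3 >= 0

Solving the primal: x* = (11, 9).
  primal value c^T x* = 64.
Solving the dual: y* = (4.25, 0, 0.25).
  dual value b^T y* = 64.
Strong duality: c^T x* = b^T y*. Confirmed.

64


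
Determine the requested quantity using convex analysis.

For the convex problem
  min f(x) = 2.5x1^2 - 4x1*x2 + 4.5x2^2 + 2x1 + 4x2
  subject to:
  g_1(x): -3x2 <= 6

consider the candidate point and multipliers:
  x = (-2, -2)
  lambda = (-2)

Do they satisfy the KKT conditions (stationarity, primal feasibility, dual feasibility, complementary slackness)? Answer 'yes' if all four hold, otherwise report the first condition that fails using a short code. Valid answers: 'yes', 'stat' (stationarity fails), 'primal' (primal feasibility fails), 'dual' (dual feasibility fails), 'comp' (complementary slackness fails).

Gradient of f: grad f(x) = Q x + c = (0, -6)
Constraint values g_i(x) = a_i^T x - b_i:
  g_1((-2, -2)) = 0
Stationarity residual: grad f(x) + sum_i lambda_i a_i = (0, 0)
  -> stationarity OK
Primal feasibility (all g_i <= 0): OK
Dual feasibility (all lambda_i >= 0): FAILS
Complementary slackness (lambda_i * g_i(x) = 0 for all i): OK

Verdict: the first failing condition is dual_feasibility -> dual.

dual


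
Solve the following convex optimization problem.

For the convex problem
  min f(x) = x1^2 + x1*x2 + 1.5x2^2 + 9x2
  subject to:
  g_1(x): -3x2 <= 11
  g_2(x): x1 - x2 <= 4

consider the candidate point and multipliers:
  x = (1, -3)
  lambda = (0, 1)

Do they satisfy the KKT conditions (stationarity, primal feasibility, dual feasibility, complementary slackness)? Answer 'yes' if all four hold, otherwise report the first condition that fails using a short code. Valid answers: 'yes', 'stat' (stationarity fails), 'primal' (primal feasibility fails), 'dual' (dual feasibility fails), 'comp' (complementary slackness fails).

Gradient of f: grad f(x) = Q x + c = (-1, 1)
Constraint values g_i(x) = a_i^T x - b_i:
  g_1((1, -3)) = -2
  g_2((1, -3)) = 0
Stationarity residual: grad f(x) + sum_i lambda_i a_i = (0, 0)
  -> stationarity OK
Primal feasibility (all g_i <= 0): OK
Dual feasibility (all lambda_i >= 0): OK
Complementary slackness (lambda_i * g_i(x) = 0 for all i): OK

Verdict: yes, KKT holds.

yes


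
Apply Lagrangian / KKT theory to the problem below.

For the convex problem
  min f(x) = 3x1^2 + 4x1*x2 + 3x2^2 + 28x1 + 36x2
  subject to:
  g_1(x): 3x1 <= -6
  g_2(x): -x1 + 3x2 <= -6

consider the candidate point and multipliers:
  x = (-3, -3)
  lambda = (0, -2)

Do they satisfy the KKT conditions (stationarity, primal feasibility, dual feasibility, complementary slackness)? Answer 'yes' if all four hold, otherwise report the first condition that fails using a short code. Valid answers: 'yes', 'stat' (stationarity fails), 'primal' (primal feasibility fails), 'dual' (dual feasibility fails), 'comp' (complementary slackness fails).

Gradient of f: grad f(x) = Q x + c = (-2, 6)
Constraint values g_i(x) = a_i^T x - b_i:
  g_1((-3, -3)) = -3
  g_2((-3, -3)) = 0
Stationarity residual: grad f(x) + sum_i lambda_i a_i = (0, 0)
  -> stationarity OK
Primal feasibility (all g_i <= 0): OK
Dual feasibility (all lambda_i >= 0): FAILS
Complementary slackness (lambda_i * g_i(x) = 0 for all i): OK

Verdict: the first failing condition is dual_feasibility -> dual.

dual


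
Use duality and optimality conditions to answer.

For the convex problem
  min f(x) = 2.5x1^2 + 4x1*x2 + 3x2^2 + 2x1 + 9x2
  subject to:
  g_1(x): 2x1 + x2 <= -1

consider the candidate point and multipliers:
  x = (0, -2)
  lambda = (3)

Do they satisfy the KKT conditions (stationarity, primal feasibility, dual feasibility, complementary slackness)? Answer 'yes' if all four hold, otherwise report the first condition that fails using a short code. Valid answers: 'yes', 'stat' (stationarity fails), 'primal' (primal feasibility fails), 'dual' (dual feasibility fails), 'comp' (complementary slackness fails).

Gradient of f: grad f(x) = Q x + c = (-6, -3)
Constraint values g_i(x) = a_i^T x - b_i:
  g_1((0, -2)) = -1
Stationarity residual: grad f(x) + sum_i lambda_i a_i = (0, 0)
  -> stationarity OK
Primal feasibility (all g_i <= 0): OK
Dual feasibility (all lambda_i >= 0): OK
Complementary slackness (lambda_i * g_i(x) = 0 for all i): FAILS

Verdict: the first failing condition is complementary_slackness -> comp.

comp


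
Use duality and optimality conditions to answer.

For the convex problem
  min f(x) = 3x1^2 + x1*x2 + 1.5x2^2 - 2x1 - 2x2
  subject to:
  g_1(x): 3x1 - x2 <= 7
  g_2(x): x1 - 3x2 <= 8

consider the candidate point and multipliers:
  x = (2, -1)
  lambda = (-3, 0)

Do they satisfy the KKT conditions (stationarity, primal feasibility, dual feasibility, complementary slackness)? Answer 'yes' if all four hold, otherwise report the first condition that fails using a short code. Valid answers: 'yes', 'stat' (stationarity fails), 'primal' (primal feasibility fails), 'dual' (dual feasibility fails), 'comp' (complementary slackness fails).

Gradient of f: grad f(x) = Q x + c = (9, -3)
Constraint values g_i(x) = a_i^T x - b_i:
  g_1((2, -1)) = 0
  g_2((2, -1)) = -3
Stationarity residual: grad f(x) + sum_i lambda_i a_i = (0, 0)
  -> stationarity OK
Primal feasibility (all g_i <= 0): OK
Dual feasibility (all lambda_i >= 0): FAILS
Complementary slackness (lambda_i * g_i(x) = 0 for all i): OK

Verdict: the first failing condition is dual_feasibility -> dual.

dual


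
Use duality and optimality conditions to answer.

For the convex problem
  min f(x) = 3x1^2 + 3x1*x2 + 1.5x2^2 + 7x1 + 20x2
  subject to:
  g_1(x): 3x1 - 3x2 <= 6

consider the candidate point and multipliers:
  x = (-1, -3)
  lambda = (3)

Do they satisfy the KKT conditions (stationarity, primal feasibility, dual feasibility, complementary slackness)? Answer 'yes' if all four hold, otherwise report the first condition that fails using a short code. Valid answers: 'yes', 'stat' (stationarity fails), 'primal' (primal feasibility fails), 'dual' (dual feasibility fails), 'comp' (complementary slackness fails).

Gradient of f: grad f(x) = Q x + c = (-8, 8)
Constraint values g_i(x) = a_i^T x - b_i:
  g_1((-1, -3)) = 0
Stationarity residual: grad f(x) + sum_i lambda_i a_i = (1, -1)
  -> stationarity FAILS
Primal feasibility (all g_i <= 0): OK
Dual feasibility (all lambda_i >= 0): OK
Complementary slackness (lambda_i * g_i(x) = 0 for all i): OK

Verdict: the first failing condition is stationarity -> stat.

stat


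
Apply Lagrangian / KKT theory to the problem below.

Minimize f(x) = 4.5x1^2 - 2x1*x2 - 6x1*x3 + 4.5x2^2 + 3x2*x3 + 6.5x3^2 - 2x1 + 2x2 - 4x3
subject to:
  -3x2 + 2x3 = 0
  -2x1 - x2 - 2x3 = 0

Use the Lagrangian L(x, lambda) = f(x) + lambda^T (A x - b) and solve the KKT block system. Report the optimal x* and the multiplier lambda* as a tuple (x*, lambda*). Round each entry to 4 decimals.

Form the Lagrangian:
  L(x, lambda) = (1/2) x^T Q x + c^T x + lambda^T (A x - b)
Stationarity (grad_x L = 0): Q x + c + A^T lambda = 0.
Primal feasibility: A x = b.

This gives the KKT block system:
  [ Q   A^T ] [ x     ]   [-c ]
  [ A    0  ] [ lambda ] = [ b ]

Solving the linear system:
  x*      = (0, 0, 0)
  lambda* = (1, -1)
  f(x*)   = 0

x* = (0, 0, 0), lambda* = (1, -1)


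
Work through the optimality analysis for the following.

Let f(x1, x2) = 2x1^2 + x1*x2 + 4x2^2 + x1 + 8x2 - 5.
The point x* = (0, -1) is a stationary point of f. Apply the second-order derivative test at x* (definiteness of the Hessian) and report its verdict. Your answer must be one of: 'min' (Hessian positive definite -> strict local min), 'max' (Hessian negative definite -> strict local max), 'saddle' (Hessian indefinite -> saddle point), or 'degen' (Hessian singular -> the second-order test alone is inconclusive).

Compute the Hessian H = grad^2 f:
  H = [[4, 1], [1, 8]]
Verify stationarity: grad f(x*) = H x* + g = (0, 0).
Eigenvalues of H: 3.7639, 8.2361.
Both eigenvalues > 0, so H is positive definite -> x* is a strict local min.

min


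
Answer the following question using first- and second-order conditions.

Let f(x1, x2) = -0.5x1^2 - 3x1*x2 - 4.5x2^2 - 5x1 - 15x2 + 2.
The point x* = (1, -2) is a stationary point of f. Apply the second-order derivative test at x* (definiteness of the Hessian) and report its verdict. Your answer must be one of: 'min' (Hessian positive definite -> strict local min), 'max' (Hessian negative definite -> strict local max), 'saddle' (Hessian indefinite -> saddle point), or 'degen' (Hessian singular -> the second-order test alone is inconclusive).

Compute the Hessian H = grad^2 f:
  H = [[-1, -3], [-3, -9]]
Verify stationarity: grad f(x*) = H x* + g = (0, 0).
Eigenvalues of H: -10, 0.
H has a zero eigenvalue (singular; negative semidefinite but not definite), so H is neither positive definite, negative definite, nor indefinite. The second-order test alone is inconclusive -> degen.
(Indeed, f is constant along the null direction of H through x*, so x* is not a strict local extremum.)

degen


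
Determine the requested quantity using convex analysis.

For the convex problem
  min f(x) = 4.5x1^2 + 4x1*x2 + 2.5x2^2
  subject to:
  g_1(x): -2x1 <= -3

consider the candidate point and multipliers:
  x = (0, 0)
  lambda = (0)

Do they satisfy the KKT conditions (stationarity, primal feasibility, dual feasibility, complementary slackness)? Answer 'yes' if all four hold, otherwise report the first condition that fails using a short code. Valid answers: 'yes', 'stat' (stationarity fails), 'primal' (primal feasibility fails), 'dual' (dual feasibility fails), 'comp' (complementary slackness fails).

Gradient of f: grad f(x) = Q x + c = (0, 0)
Constraint values g_i(x) = a_i^T x - b_i:
  g_1((0, 0)) = 3
Stationarity residual: grad f(x) + sum_i lambda_i a_i = (0, 0)
  -> stationarity OK
Primal feasibility (all g_i <= 0): FAILS
Dual feasibility (all lambda_i >= 0): OK
Complementary slackness (lambda_i * g_i(x) = 0 for all i): OK

Verdict: the first failing condition is primal_feasibility -> primal.

primal


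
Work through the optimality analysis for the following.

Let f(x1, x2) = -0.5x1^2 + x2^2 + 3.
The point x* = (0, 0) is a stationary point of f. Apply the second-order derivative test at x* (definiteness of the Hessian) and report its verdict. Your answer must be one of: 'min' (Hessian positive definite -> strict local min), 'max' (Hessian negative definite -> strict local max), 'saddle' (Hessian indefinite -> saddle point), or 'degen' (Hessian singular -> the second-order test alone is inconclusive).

Compute the Hessian H = grad^2 f:
  H = [[-1, 0], [0, 2]]
Verify stationarity: grad f(x*) = H x* + g = (0, 0).
Eigenvalues of H: -1, 2.
Eigenvalues have mixed signs, so H is indefinite -> x* is a saddle point.

saddle


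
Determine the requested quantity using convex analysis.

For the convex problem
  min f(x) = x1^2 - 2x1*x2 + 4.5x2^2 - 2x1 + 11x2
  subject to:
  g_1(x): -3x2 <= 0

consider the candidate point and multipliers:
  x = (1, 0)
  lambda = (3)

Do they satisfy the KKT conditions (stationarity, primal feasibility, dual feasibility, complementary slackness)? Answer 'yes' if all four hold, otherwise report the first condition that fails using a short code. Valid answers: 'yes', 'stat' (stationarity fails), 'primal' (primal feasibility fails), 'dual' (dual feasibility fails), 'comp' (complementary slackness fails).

Gradient of f: grad f(x) = Q x + c = (0, 9)
Constraint values g_i(x) = a_i^T x - b_i:
  g_1((1, 0)) = 0
Stationarity residual: grad f(x) + sum_i lambda_i a_i = (0, 0)
  -> stationarity OK
Primal feasibility (all g_i <= 0): OK
Dual feasibility (all lambda_i >= 0): OK
Complementary slackness (lambda_i * g_i(x) = 0 for all i): OK

Verdict: yes, KKT holds.

yes


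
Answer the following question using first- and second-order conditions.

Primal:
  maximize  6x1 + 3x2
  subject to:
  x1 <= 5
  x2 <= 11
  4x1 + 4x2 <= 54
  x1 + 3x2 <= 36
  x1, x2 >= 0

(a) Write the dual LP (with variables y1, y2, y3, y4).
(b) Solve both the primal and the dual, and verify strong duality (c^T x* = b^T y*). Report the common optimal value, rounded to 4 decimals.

The standard primal-dual pair for 'max c^T x s.t. A x <= b, x >= 0' is:
  Dual:  min b^T y  s.t.  A^T y >= c,  y >= 0.

So the dual LP is:
  minimize  5y1 + 11y2 + 54y3 + 36y4
  subject to:
    y1 + 4y3 + y4 >= 6
    y2 + 4y3 + 3y4 >= 3
    y1, y2, y3, y4 >= 0

Solving the primal: x* = (5, 8.5).
  primal value c^T x* = 55.5.
Solving the dual: y* = (3, 0, 0.75, 0).
  dual value b^T y* = 55.5.
Strong duality: c^T x* = b^T y*. Confirmed.

55.5


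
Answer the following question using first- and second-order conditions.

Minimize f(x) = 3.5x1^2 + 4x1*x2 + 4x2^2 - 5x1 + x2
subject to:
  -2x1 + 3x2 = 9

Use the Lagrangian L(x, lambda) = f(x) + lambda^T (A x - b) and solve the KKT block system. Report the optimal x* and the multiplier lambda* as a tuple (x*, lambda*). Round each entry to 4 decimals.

Form the Lagrangian:
  L(x, lambda) = (1/2) x^T Q x + c^T x + lambda^T (A x - b)
Stationarity (grad_x L = 0): Q x + c + A^T lambda = 0.
Primal feasibility: A x = b.

This gives the KKT block system:
  [ Q   A^T ] [ x     ]   [-c ]
  [ A    0  ] [ lambda ] = [ b ]

Solving the linear system:
  x*      = (-1.4895, 2.007)
  lambda* = (-3.6993)
  f(x*)   = 21.3741

x* = (-1.4895, 2.007), lambda* = (-3.6993)


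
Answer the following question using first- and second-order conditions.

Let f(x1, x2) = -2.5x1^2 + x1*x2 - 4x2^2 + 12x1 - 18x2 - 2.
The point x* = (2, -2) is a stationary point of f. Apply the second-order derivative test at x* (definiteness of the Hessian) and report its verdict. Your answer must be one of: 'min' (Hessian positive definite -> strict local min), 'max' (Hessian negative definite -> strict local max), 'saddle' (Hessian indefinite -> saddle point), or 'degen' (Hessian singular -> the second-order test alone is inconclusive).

Compute the Hessian H = grad^2 f:
  H = [[-5, 1], [1, -8]]
Verify stationarity: grad f(x*) = H x* + g = (0, 0).
Eigenvalues of H: -8.3028, -4.6972.
Both eigenvalues < 0, so H is negative definite -> x* is a strict local max.

max


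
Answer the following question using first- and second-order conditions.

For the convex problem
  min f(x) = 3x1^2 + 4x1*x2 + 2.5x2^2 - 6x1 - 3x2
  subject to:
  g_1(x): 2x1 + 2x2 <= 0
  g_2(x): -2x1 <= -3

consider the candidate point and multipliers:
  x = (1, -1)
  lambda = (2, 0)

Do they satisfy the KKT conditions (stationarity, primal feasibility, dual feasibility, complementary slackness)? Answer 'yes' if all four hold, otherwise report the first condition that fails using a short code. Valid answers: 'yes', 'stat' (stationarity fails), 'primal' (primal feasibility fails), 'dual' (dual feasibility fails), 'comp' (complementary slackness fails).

Gradient of f: grad f(x) = Q x + c = (-4, -4)
Constraint values g_i(x) = a_i^T x - b_i:
  g_1((1, -1)) = 0
  g_2((1, -1)) = 1
Stationarity residual: grad f(x) + sum_i lambda_i a_i = (0, 0)
  -> stationarity OK
Primal feasibility (all g_i <= 0): FAILS
Dual feasibility (all lambda_i >= 0): OK
Complementary slackness (lambda_i * g_i(x) = 0 for all i): OK

Verdict: the first failing condition is primal_feasibility -> primal.

primal


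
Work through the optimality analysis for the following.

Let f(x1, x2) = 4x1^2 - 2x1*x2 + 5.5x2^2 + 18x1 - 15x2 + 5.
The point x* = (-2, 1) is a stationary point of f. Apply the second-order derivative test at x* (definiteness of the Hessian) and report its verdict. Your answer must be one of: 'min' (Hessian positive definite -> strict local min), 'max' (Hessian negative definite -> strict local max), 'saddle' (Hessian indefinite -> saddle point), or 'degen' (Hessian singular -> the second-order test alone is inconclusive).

Compute the Hessian H = grad^2 f:
  H = [[8, -2], [-2, 11]]
Verify stationarity: grad f(x*) = H x* + g = (0, 0).
Eigenvalues of H: 7, 12.
Both eigenvalues > 0, so H is positive definite -> x* is a strict local min.

min


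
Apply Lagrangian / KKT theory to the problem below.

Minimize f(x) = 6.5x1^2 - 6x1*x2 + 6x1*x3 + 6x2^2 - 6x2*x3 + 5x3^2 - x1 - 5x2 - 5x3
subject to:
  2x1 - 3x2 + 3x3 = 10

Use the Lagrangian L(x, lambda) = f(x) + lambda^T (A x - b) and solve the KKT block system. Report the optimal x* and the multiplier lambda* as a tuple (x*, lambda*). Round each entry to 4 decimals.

Form the Lagrangian:
  L(x, lambda) = (1/2) x^T Q x + c^T x + lambda^T (A x - b)
Stationarity (grad_x L = 0): Q x + c + A^T lambda = 0.
Primal feasibility: A x = b.

This gives the KKT block system:
  [ Q   A^T ] [ x     ]   [-c ]
  [ A    0  ] [ lambda ] = [ b ]

Solving the linear system:
  x*      = (-0.1145, -0.3639, 3.0458)
  lambda* = (-8.9847)
  f(x*)   = 38.2761

x* = (-0.1145, -0.3639, 3.0458), lambda* = (-8.9847)


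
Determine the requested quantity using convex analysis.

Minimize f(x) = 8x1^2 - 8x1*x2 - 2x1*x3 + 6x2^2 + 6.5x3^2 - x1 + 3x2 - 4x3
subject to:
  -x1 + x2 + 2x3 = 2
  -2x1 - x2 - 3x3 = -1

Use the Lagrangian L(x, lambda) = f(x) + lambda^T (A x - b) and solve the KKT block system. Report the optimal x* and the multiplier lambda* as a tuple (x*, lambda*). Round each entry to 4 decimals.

Form the Lagrangian:
  L(x, lambda) = (1/2) x^T Q x + c^T x + lambda^T (A x - b)
Stationarity (grad_x L = 0): Q x + c + A^T lambda = 0.
Primal feasibility: A x = b.

This gives the KKT block system:
  [ Q   A^T ] [ x     ]   [-c ]
  [ A    0  ] [ lambda ] = [ b ]

Solving the linear system:
  x*      = (-0.6071, -0.2496, 0.8213)
  lambda* = (-6.694, -1.8325)
  f(x*)   = 4.0644

x* = (-0.6071, -0.2496, 0.8213), lambda* = (-6.694, -1.8325)


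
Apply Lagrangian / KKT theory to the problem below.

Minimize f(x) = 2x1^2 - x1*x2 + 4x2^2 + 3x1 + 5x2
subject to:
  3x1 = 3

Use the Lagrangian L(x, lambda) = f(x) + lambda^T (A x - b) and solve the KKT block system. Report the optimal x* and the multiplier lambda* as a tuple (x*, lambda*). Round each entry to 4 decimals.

Form the Lagrangian:
  L(x, lambda) = (1/2) x^T Q x + c^T x + lambda^T (A x - b)
Stationarity (grad_x L = 0): Q x + c + A^T lambda = 0.
Primal feasibility: A x = b.

This gives the KKT block system:
  [ Q   A^T ] [ x     ]   [-c ]
  [ A    0  ] [ lambda ] = [ b ]

Solving the linear system:
  x*      = (1, -0.5)
  lambda* = (-2.5)
  f(x*)   = 4

x* = (1, -0.5), lambda* = (-2.5)


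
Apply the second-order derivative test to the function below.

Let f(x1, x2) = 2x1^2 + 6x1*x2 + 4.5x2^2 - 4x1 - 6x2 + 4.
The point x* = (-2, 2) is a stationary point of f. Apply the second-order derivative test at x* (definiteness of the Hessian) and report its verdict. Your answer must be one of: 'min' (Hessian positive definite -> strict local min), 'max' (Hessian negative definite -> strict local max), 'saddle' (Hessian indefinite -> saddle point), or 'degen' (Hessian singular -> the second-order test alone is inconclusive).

Compute the Hessian H = grad^2 f:
  H = [[4, 6], [6, 9]]
Verify stationarity: grad f(x*) = H x* + g = (0, 0).
Eigenvalues of H: 0, 13.
H has a zero eigenvalue (singular; positive semidefinite but not definite), so H is neither positive definite, negative definite, nor indefinite. The second-order test alone is inconclusive -> degen.
(Indeed, f is constant along the null direction of H through x*, so x* is not a strict local extremum.)

degen


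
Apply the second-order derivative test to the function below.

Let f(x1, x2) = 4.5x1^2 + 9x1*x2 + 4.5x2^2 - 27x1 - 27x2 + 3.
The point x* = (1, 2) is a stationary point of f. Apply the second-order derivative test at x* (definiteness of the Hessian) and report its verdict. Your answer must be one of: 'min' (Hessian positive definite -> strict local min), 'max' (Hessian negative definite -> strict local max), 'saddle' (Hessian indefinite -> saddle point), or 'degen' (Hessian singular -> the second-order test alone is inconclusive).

Compute the Hessian H = grad^2 f:
  H = [[9, 9], [9, 9]]
Verify stationarity: grad f(x*) = H x* + g = (0, 0).
Eigenvalues of H: 0, 18.
H has a zero eigenvalue (singular; positive semidefinite but not definite), so H is neither positive definite, negative definite, nor indefinite. The second-order test alone is inconclusive -> degen.
(Indeed, f is constant along the null direction of H through x*, so x* is not a strict local extremum.)

degen


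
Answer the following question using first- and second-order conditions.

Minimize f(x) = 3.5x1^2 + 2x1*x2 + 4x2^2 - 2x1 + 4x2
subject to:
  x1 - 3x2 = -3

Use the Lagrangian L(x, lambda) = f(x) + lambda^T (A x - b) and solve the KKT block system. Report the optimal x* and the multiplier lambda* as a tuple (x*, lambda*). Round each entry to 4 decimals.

Form the Lagrangian:
  L(x, lambda) = (1/2) x^T Q x + c^T x + lambda^T (A x - b)
Stationarity (grad_x L = 0): Q x + c + A^T lambda = 0.
Primal feasibility: A x = b.

This gives the KKT block system:
  [ Q   A^T ] [ x     ]   [-c ]
  [ A    0  ] [ lambda ] = [ b ]

Solving the linear system:
  x*      = (-0.4337, 0.8554)
  lambda* = (3.3253)
  f(x*)   = 7.1325

x* = (-0.4337, 0.8554), lambda* = (3.3253)


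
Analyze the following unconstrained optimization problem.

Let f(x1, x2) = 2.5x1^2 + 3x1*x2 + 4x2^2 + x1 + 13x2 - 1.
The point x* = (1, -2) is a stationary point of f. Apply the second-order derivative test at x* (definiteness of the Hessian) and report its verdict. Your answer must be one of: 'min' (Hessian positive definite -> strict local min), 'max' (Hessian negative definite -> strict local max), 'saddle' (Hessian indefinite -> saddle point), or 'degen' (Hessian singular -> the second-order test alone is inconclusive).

Compute the Hessian H = grad^2 f:
  H = [[5, 3], [3, 8]]
Verify stationarity: grad f(x*) = H x* + g = (0, 0).
Eigenvalues of H: 3.1459, 9.8541.
Both eigenvalues > 0, so H is positive definite -> x* is a strict local min.

min


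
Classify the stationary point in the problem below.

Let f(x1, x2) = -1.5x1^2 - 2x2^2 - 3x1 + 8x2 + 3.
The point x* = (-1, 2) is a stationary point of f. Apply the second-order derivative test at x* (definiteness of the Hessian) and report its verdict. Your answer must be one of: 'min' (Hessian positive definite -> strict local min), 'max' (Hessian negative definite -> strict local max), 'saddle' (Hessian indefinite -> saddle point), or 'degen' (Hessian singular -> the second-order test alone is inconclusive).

Compute the Hessian H = grad^2 f:
  H = [[-3, 0], [0, -4]]
Verify stationarity: grad f(x*) = H x* + g = (0, 0).
Eigenvalues of H: -4, -3.
Both eigenvalues < 0, so H is negative definite -> x* is a strict local max.

max


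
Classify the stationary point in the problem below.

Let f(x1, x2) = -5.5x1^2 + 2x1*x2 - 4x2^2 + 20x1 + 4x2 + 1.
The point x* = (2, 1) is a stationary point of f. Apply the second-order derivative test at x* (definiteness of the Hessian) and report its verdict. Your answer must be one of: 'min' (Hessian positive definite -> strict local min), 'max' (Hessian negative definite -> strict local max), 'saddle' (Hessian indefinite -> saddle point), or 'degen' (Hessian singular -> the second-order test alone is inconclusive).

Compute the Hessian H = grad^2 f:
  H = [[-11, 2], [2, -8]]
Verify stationarity: grad f(x*) = H x* + g = (0, 0).
Eigenvalues of H: -12, -7.
Both eigenvalues < 0, so H is negative definite -> x* is a strict local max.

max


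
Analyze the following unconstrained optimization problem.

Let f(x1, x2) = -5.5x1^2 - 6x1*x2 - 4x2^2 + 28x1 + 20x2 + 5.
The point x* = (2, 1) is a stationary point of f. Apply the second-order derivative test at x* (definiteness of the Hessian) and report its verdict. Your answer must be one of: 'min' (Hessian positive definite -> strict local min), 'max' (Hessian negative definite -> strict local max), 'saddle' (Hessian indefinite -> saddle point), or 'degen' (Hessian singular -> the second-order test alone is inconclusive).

Compute the Hessian H = grad^2 f:
  H = [[-11, -6], [-6, -8]]
Verify stationarity: grad f(x*) = H x* + g = (0, 0).
Eigenvalues of H: -15.6847, -3.3153.
Both eigenvalues < 0, so H is negative definite -> x* is a strict local max.

max


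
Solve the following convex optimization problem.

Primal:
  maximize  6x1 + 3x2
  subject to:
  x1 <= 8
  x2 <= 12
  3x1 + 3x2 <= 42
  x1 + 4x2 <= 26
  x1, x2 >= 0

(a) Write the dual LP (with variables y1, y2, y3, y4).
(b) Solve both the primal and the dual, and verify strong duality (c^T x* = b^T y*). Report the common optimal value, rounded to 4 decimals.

The standard primal-dual pair for 'max c^T x s.t. A x <= b, x >= 0' is:
  Dual:  min b^T y  s.t.  A^T y >= c,  y >= 0.

So the dual LP is:
  minimize  8y1 + 12y2 + 42y3 + 26y4
  subject to:
    y1 + 3y3 + y4 >= 6
    y2 + 3y3 + 4y4 >= 3
    y1, y2, y3, y4 >= 0

Solving the primal: x* = (8, 4.5).
  primal value c^T x* = 61.5.
Solving the dual: y* = (5.25, 0, 0, 0.75).
  dual value b^T y* = 61.5.
Strong duality: c^T x* = b^T y*. Confirmed.

61.5


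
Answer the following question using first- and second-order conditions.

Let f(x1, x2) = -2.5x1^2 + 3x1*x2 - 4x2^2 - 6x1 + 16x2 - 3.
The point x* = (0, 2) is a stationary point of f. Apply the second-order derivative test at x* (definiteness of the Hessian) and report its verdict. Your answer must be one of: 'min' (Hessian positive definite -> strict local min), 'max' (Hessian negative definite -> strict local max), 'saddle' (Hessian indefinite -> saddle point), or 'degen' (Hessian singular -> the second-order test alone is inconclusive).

Compute the Hessian H = grad^2 f:
  H = [[-5, 3], [3, -8]]
Verify stationarity: grad f(x*) = H x* + g = (0, 0).
Eigenvalues of H: -9.8541, -3.1459.
Both eigenvalues < 0, so H is negative definite -> x* is a strict local max.

max
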